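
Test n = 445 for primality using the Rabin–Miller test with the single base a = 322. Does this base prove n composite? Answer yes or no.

n − 1 = 444 = 2^2 · 111, so s = 2 and d = 111.
x_0 = 322^111 mod 445 = 123.
x_0 is neither 1 nor 444, so continue squaring.
x_1 = 123^2 mod 445 = 444.
x_1 ≡ −1, so 322 is not a witness.

no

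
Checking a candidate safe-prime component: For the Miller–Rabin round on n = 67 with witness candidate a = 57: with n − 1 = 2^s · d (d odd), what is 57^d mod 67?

66

n − 1 = 66 = 2^1 · 33, so s = 1 and d = 33.
Repeated squaring mod 67: 57^1 ≡ 57, 57^2 ≡ 33, 57^4 ≡ 17, 57^8 ≡ 21, 57^16 ≡ 39, 57^32 ≡ 47.
33 = 32 + 1, so 57^33 ≡ 47·57 ≡ 66 (mod 67).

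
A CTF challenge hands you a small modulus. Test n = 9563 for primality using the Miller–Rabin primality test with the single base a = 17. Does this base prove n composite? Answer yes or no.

yes

n − 1 = 9562 = 2^1 · 4781, so s = 1 and d = 4781.
x_0 = 17^4781 mod 9563 = 2343.
x_0 ∉ {1, 9562} and s = 1, so 17 is a Miller–Rabin witness and 9563 is composite.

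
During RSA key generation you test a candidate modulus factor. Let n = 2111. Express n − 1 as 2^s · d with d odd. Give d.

Halving: 2110 → 1055; 1055 is odd.
So 2110 = 2^1 · 1055.

1055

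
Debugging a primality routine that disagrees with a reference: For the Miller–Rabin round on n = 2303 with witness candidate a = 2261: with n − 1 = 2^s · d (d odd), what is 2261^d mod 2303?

1274

n − 1 = 2302 = 2^1 · 1151, so s = 1 and d = 1151.
2261^1151 mod 2303 = 1274.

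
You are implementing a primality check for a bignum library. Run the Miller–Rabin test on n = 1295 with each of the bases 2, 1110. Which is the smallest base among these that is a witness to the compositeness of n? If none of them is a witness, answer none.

n − 1 = 1294 = 2^1 · 647, so s = 1 and d = 647.
Base 2: x_0 = 2^647 mod 1295 = 648. x_0 ∉ {1, 1294} and s = 1, so 2 is a Miller–Rabin witness and 1295 is composite.
Base 1110: x_0 = 1110^647 mod 1295 = 555. x_0 ∉ {1, 1294} and s = 1, so 1110 is a Miller–Rabin witness and 1295 is composite.
The smallest witness among the given bases is 2.

2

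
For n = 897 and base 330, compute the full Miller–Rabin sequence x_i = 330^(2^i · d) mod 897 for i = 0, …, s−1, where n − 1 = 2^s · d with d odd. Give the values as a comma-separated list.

n − 1 = 896 = 2^7 · 7, so s = 7 and d = 7.
x_0 = 330^7 mod 897 = 840.
x_1 = 840^2 mod 897 = 558.
x_2 = 558^2 mod 897 = 105.
x_3 = 105^2 mod 897 = 261.
x_4 = 261^2 mod 897 = 846.
x_5 = 846^2 mod 897 = 807.
x_6 = 807^2 mod 897 = 27.

840, 558, 105, 261, 846, 807, 27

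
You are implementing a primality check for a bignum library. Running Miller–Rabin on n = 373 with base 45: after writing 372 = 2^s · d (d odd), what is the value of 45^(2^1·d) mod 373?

372

n − 1 = 372 = 2^2 · 93, so s = 2 and d = 93.
x_0 = 45^93 mod 373 = 104.
x_1 = 104^2 mod 373 = 372.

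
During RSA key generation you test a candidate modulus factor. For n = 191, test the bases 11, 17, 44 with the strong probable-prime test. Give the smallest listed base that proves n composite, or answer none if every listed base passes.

none

n − 1 = 190 = 2^1 · 95, so s = 1 and d = 95.
Base 11: x_0 = 11^95 mod 191 = 190. x_0 = 190 ≡ −1, so 11 is not a witness.
Base 17: x_0 = 17^95 mod 191 = 1. x_0 = 1, so 17 is not a witness.
Base 44: x_0 = 44^95 mod 191 = 190. x_0 = 190 ≡ −1, so 44 is not a witness.
No listed base is a witness for 191.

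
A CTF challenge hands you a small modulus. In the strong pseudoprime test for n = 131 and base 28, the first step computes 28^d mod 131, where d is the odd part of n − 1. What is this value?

n − 1 = 130 = 2^1 · 65, so s = 1 and d = 65.
28^65 mod 131 = 1.

1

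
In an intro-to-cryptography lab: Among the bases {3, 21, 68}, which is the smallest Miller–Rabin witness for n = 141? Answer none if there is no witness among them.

n − 1 = 140 = 2^2 · 35, so s = 2 and d = 35.
Base 3: x_0 = 3^35 mod 141 = 12. x_0 is neither 1 nor 140, so continue squaring. x_1 = 12^2 mod 141 = 3. Reached i = s−1 = 1 without hitting −1: 3 is a Miller–Rabin witness and 141 is composite.
Base 21: x_0 = 21^35 mod 141 = 63. x_0 is neither 1 nor 140, so continue squaring. x_1 = 63^2 mod 141 = 21. Reached i = s−1 = 1 without hitting −1: 21 is a Miller–Rabin witness and 141 is composite.
Base 68: x_0 = 68^35 mod 141 = 110. x_0 is neither 1 nor 140, so continue squaring. x_1 = 110^2 mod 141 = 115. Reached i = s−1 = 1 without hitting −1: 68 is a Miller–Rabin witness and 141 is composite.
The smallest witness among the given bases is 3.

3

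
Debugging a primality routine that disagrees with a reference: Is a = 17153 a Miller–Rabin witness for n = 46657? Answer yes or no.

no

n − 1 = 46656 = 2^6 · 729, so s = 6 and d = 729.
x_0 = 17153^729 mod 46657 = 41150.
x_0 is neither 1 nor 46656, so continue squaring.
x_1 = 41150^2 mod 46657 = 46656.
x_1 ≡ −1, so 17153 is not a witness.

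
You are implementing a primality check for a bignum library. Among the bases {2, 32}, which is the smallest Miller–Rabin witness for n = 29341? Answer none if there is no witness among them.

none

n − 1 = 29340 = 2^2 · 7335, so s = 2 and d = 7335.
Base 2: x_0 = 2^7335 mod 29341 = 26424. x_0 is neither 1 nor 29340, so continue squaring. x_1 = 26424^2 mod 29341 = 29340. x_1 ≡ −1, so 2 is not a witness.
Base 32: x_0 = 32^7335 mod 29341 = 26424. x_0 is neither 1 nor 29340, so continue squaring. x_1 = 26424^2 mod 29341 = 29340. x_1 ≡ −1, so 32 is not a witness.
No listed base is a witness for 29341.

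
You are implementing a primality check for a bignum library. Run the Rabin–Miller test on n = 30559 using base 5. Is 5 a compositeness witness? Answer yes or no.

n − 1 = 30558 = 2^1 · 15279, so s = 1 and d = 15279.
x_0 = 5^15279 mod 30559 = 1.
x_0 = 1, so 5 is not a witness.

no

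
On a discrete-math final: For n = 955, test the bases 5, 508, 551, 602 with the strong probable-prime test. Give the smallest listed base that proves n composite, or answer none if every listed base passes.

5

n − 1 = 954 = 2^1 · 477, so s = 1 and d = 477.
Base 5: x_0 = 5^477 mod 955 = 25. x_0 ∉ {1, 954} and s = 1, so 5 is a Miller–Rabin witness and 955 is composite.
Base 508: x_0 = 508^477 mod 955 = 168. x_0 ∉ {1, 954} and s = 1, so 508 is a Miller–Rabin witness and 955 is composite.
Base 551: x_0 = 551^477 mod 955 = 866. x_0 ∉ {1, 954} and s = 1, so 551 is a Miller–Rabin witness and 955 is composite.
Base 602: x_0 = 602^477 mod 955 = 687. x_0 ∉ {1, 954} and s = 1, so 602 is a Miller–Rabin witness and 955 is composite.
The smallest witness among the given bases is 5.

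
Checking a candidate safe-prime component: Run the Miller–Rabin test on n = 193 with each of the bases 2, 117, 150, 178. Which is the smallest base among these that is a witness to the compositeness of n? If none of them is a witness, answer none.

none

n − 1 = 192 = 2^6 · 3, so s = 6 and d = 3.
Base 2: x_0 = 2^3 mod 193 = 8. x_0 is neither 1 nor 192, so continue squaring. x_1 = 8^2 mod 193 = 64. x_2 = 64^2 mod 193 = 43. x_3 = 43^2 mod 193 = 112. x_4 = 112^2 mod 193 = 192. x_4 ≡ −1, so 2 is not a witness.
Base 117: x_0 = 117^3 mod 193 = 99. x_0 is neither 1 nor 192, so continue squaring. x_1 = 99^2 mod 193 = 151. x_2 = 151^2 mod 193 = 27. x_3 = 27^2 mod 193 = 150. x_4 = 150^2 mod 193 = 112. x_5 = 112^2 mod 193 = 192. x_5 ≡ −1, so 117 is not a witness.
Base 150: x_0 = 150^3 mod 193 = 9. x_0 is neither 1 nor 192, so continue squaring. x_1 = 9^2 mod 193 = 81. x_2 = 81^2 mod 193 = 192. x_2 ≡ −1, so 150 is not a witness.
Base 178: x_0 = 178^3 mod 193 = 99. x_0 is neither 1 nor 192, so continue squaring. x_1 = 99^2 mod 193 = 151. x_2 = 151^2 mod 193 = 27. x_3 = 27^2 mod 193 = 150. x_4 = 150^2 mod 193 = 112. x_5 = 112^2 mod 193 = 192. x_5 ≡ −1, so 178 is not a witness.
No listed base is a witness for 193.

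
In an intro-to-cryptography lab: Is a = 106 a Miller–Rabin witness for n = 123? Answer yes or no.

n − 1 = 122 = 2^1 · 61, so s = 1 and d = 61.
x_0 = 106^61 mod 123 = 58.
x_0 ∉ {1, 122} and s = 1, so 106 is a Miller–Rabin witness and 123 is composite.

yes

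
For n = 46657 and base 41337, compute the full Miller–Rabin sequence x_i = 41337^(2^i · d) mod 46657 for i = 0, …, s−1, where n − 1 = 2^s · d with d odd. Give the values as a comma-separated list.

16730, 44214, 42810, 9140, 23570, 1

n − 1 = 46656 = 2^6 · 729, so s = 6 and d = 729.
x_0 = 41337^729 mod 46657 = 16730.
x_1 = 16730^2 mod 46657 = 44214.
x_2 = 44214^2 mod 46657 = 42810.
x_3 = 42810^2 mod 46657 = 9140.
x_4 = 9140^2 mod 46657 = 23570.
x_5 = 23570^2 mod 46657 = 1.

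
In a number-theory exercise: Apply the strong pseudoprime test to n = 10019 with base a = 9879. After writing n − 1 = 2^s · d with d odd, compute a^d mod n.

1699

n − 1 = 10018 = 2^1 · 5009, so s = 1 and d = 5009.
Repeated squaring mod 10019: 9879^1 ≡ 9879, 9879^2 ≡ 9581, 9879^4 ≡ 1483, 9879^8 ≡ 5128, 9879^16 ≡ 6528, 9879^32 ≡ 3977, 9879^64 ≡ 6547, 9879^128 ≡ 1927, 9879^256 ≡ 6299, 9879^512 ≡ 2161, 9879^1024 ≡ 1067, 9879^2048 ≡ 6342, 9879^4096 ≡ 4698.
5009 = 4096 + 512 + 256 + 128 + 16 + 1, so 9879^5009 ≡ 4698·2161·6299·1927·6528·9879 ≡ 1699 (mod 10019).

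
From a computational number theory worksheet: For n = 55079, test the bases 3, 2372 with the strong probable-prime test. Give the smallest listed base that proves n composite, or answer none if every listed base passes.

n − 1 = 55078 = 2^1 · 27539, so s = 1 and d = 27539.
Base 3: x_0 = 3^27539 mod 55079 = 1. x_0 = 1, so 3 is not a witness.
Base 2372: x_0 = 2372^27539 mod 55079 = 1. x_0 = 1, so 2372 is not a witness.
No listed base is a witness for 55079.

none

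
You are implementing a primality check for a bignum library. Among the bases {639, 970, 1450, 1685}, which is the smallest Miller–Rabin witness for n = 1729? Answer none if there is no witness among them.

639

n − 1 = 1728 = 2^6 · 27, so s = 6 and d = 27.
Base 639: x_0 = 639^27 mod 1729 = 645. x_0 is neither 1 nor 1728, so continue squaring. x_1 = 645^2 mod 1729 = 1065. x_2 = 1065^2 mod 1729 = 1. x_2 = 1 but x_1 ≠ ±1, a nontrivial square root of 1 — 639 is a witness and 1729 is composite.
Base 970: x_0 = 970^27 mod 1729 = 1331. x_0 is neither 1 nor 1728, so continue squaring. x_1 = 1331^2 mod 1729 = 1065. x_2 = 1065^2 mod 1729 = 1. x_2 = 1 but x_1 ≠ ±1, a nontrivial square root of 1 — 970 is a witness and 1729 is composite.
Base 1450: x_0 = 1450^27 mod 1729 = 1331. x_0 is neither 1 nor 1728, so continue squaring. x_1 = 1331^2 mod 1729 = 1065. x_2 = 1065^2 mod 1729 = 1. x_2 = 1 but x_1 ≠ ±1, a nontrivial square root of 1 — 1450 is a witness and 1729 is composite.
Base 1685: x_0 = 1685^27 mod 1729 = 265. x_0 is neither 1 nor 1728, so continue squaring. x_1 = 265^2 mod 1729 = 1065. x_2 = 1065^2 mod 1729 = 1. x_2 = 1 but x_1 ≠ ±1, a nontrivial square root of 1 — 1685 is a witness and 1729 is composite.
The smallest witness among the given bases is 639.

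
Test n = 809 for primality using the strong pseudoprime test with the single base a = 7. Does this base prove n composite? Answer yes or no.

no

n − 1 = 808 = 2^3 · 101, so s = 3 and d = 101.
x_0 = 7^101 mod 809 = 1.
x_0 = 1, so 7 is not a witness.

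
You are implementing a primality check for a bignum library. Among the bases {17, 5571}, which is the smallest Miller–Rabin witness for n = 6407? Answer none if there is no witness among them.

n − 1 = 6406 = 2^1 · 3203, so s = 1 and d = 3203.
Base 17: x_0 = 17^3203 mod 6407 = 4625. x_0 ∉ {1, 6406} and s = 1, so 17 is a Miller–Rabin witness and 6407 is composite.
Base 5571: x_0 = 5571^3203 mod 6407 = 3497. x_0 ∉ {1, 6406} and s = 1, so 5571 is a Miller–Rabin witness and 6407 is composite.
The smallest witness among the given bases is 17.

17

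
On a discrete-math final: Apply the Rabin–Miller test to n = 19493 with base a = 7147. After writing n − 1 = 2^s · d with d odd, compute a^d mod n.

n − 1 = 19492 = 2^2 · 4873, so s = 2 and d = 4873.
7147^4873 mod 19493 = 18042.

18042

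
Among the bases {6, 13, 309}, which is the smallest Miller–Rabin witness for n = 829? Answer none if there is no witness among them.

n − 1 = 828 = 2^2 · 207, so s = 2 and d = 207.
Base 6: x_0 = 6^207 mod 829 = 583. x_0 is neither 1 nor 828, so continue squaring. x_1 = 583^2 mod 829 = 828. x_1 ≡ −1, so 6 is not a witness.
Base 13: x_0 = 13^207 mod 829 = 828. x_0 = 828 ≡ −1, so 13 is not a witness.
Base 309: x_0 = 309^207 mod 829 = 246. x_0 is neither 1 nor 828, so continue squaring. x_1 = 246^2 mod 829 = 828. x_1 ≡ −1, so 309 is not a witness.
No listed base is a witness for 829.

none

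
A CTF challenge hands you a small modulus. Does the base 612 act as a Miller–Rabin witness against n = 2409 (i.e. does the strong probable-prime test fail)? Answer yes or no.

yes

n − 1 = 2408 = 2^3 · 301, so s = 3 and d = 301.
Repeated squaring mod 2409: 612^1 ≡ 612, 612^2 ≡ 1149, 612^4 ≡ 69, 612^8 ≡ 2352, 612^16 ≡ 840, 612^32 ≡ 2172, 612^64 ≡ 762, 612^128 ≡ 75, 612^256 ≡ 807.
301 = 256 + 32 + 8 + 4 + 1, so 612^301 ≡ 807·2172·2352·69·612 ≡ 909 (mod 2409).
x_0 = 612^301 mod 2409 = 909.
x_0 is neither 1 nor 2408, so continue squaring.
x_1 = 909^2 mod 2409 = 2403.
x_2 = 2403^2 mod 2409 = 36.
Reached i = s−1 = 2 without hitting −1: 612 is a Miller–Rabin witness and 2409 is composite.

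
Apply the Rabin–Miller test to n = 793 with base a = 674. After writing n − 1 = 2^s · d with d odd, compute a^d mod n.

n − 1 = 792 = 2^3 · 99, so s = 3 and d = 99.
Repeated squaring mod 793: 674^1 ≡ 674, 674^2 ≡ 680, 674^4 ≡ 81, 674^8 ≡ 217, 674^16 ≡ 302, 674^32 ≡ 9, 674^64 ≡ 81.
99 = 64 + 32 + 2 + 1, so 674^99 ≡ 81·9·680·674 ≡ 590 (mod 793).

590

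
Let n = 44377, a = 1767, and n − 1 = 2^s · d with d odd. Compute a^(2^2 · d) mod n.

37717

n − 1 = 44376 = 2^3 · 5547, so s = 3 and d = 5547.
x_0 = 1767^5547 mod 44377 = 34533.
x_1 = 34533^2 mod 44377 = 29345.
x_2 = 29345^2 mod 44377 = 37717.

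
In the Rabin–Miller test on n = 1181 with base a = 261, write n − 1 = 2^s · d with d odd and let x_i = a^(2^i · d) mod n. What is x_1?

1180

n − 1 = 1180 = 2^2 · 295, so s = 2 and d = 295.
Repeated squaring mod 1181: 261^1 ≡ 261, 261^2 ≡ 804, 261^4 ≡ 409, 261^8 ≡ 760, 261^16 ≡ 91, 261^32 ≡ 14, 261^64 ≡ 196, 261^128 ≡ 624, 261^256 ≡ 827.
295 = 256 + 32 + 4 + 2 + 1, so 261^295 ≡ 827·14·409·804·261 ≡ 243 (mod 1181).
x_0 = 243.
x_1 = 243^2 mod 1181 = 1180.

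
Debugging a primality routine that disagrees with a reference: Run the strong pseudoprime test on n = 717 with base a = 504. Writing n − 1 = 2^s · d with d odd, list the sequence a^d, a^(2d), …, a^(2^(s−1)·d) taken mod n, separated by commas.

n − 1 = 716 = 2^2 · 179, so s = 2 and d = 179.
x_0 = 504^179 mod 717 = 627.
x_1 = 627^2 mod 717 = 213.

627, 213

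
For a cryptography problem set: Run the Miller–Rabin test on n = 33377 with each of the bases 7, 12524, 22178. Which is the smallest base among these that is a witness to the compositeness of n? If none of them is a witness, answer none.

none

n − 1 = 33376 = 2^5 · 1043, so s = 5 and d = 1043.
Base 7: x_0 = 7^1043 mod 33377 = 33376. x_0 = 33376 ≡ −1, so 7 is not a witness.
Base 12524: x_0 = 12524^1043 mod 33377 = 31104. x_0 is neither 1 nor 33376, so continue squaring. x_1 = 31104^2 mod 33377 = 26471. x_2 = 26471^2 mod 33377 = 30480. x_3 = 30480^2 mod 33377 = 14982. x_4 = 14982^2 mod 33377 = 33376. x_4 ≡ −1, so 12524 is not a witness.
Base 22178: x_0 = 22178^1043 mod 33377 = 19518. x_0 is neither 1 nor 33376, so continue squaring. x_1 = 19518^2 mod 33377 = 20623. x_2 = 20623^2 mod 33377 = 18395. x_3 = 18395^2 mod 33377 = 33376. x_3 ≡ −1, so 22178 is not a witness.
No listed base is a witness for 33377.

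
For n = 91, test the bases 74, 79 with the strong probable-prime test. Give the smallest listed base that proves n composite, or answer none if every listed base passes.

n − 1 = 90 = 2^1 · 45, so s = 1 and d = 45.
Base 74: x_0 = 74^45 mod 91 = 1. x_0 = 1, so 74 is not a witness.
Base 79: x_0 = 79^45 mod 91 = 1. x_0 = 1, so 79 is not a witness.
No listed base is a witness for 91.

none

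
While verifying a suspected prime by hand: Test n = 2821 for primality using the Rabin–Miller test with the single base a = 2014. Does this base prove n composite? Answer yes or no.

no

n − 1 = 2820 = 2^2 · 705, so s = 2 and d = 705.
By repeated squaring, 2014^705 ≡ 2820 (mod 2821).
x_0 = 2014^705 mod 2821 = 2820.
x_0 = 2820 ≡ −1, so 2014 is not a witness.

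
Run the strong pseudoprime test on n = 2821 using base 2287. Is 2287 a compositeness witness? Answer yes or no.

no

n − 1 = 2820 = 2^2 · 705, so s = 2 and d = 705.
Repeated squaring mod 2821: 2287^1 ≡ 2287, 2287^2 ≡ 235, 2287^4 ≡ 1626, 2287^8 ≡ 599, 2287^16 ≡ 534, 2287^32 ≡ 235, 2287^64 ≡ 1626, 2287^128 ≡ 599, 2287^256 ≡ 534, 2287^512 ≡ 235.
705 = 512 + 128 + 64 + 1, so 2287^705 ≡ 235·599·1626·2287 ≡ 2820 (mod 2821).
x_0 = 2287^705 mod 2821 = 2820.
x_0 = 2820 ≡ −1, so 2287 is not a witness.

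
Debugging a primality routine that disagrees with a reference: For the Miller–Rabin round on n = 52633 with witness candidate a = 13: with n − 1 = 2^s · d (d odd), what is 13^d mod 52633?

n − 1 = 52632 = 2^3 · 6579, so s = 3 and d = 6579.
By repeated squaring, 13^6579 ≡ 36875 (mod 52633).

36875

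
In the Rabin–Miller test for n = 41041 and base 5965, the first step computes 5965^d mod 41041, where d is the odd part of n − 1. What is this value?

6469

n − 1 = 41040 = 2^4 · 2565, so s = 4 and d = 2565.
Repeated squaring mod 41041: 5965^1 ≡ 5965, 5965^2 ≡ 39719, 5965^4 ≡ 23962, 5965^8 ≡ 13854, 5965^16 ≡ 25600, 5965^32 ≡ 17312, 5965^64 ≡ 23962, 5965^128 ≡ 13854, 5965^256 ≡ 25600, 5965^512 ≡ 17312, 5965^1024 ≡ 23962, 5965^2048 ≡ 13854.
2565 = 2048 + 512 + 4 + 1, so 5965^2565 ≡ 13854·17312·23962·5965 ≡ 6469 (mod 41041).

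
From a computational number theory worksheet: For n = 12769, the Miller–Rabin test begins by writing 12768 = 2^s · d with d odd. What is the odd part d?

399

Halving: 12768 → 6384 → 3192 → 1596 → 798 → 399; 399 is odd.
So 12768 = 2^5 · 399.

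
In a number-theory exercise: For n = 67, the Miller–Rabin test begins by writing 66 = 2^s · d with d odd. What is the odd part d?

33

Halving: 66 → 33; 33 is odd.
So 66 = 2^1 · 33.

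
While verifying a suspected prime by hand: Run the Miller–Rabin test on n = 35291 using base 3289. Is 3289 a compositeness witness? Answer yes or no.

no

n − 1 = 35290 = 2^1 · 17645, so s = 1 and d = 17645.
Repeated squaring mod 35291: 3289^1 ≡ 3289, 3289^2 ≡ 18475, 3289^4 ≡ 26364, 3289^8 ≡ 4251, 3289^16 ≡ 2009, 3289^32 ≡ 12907, 3289^64 ≡ 17129, 3289^128 ≡ 28558, 3289^256 ≡ 19645, 3289^512 ≡ 18940, 3289^1024 ≡ 25876, 3289^2048 ≡ 26524, 3289^4096 ≡ 31782, 3289^8192 ≡ 31813, 3289^16384 ≡ 26962.
17645 = 16384 + 1024 + 128 + 64 + 32 + 8 + 4 + 1, so 3289^17645 ≡ 26962·25876·28558·17129·12907·4251·26364·3289 ≡ 1 (mod 35291).
x_0 = 3289^17645 mod 35291 = 1.
x_0 = 1, so 3289 is not a witness.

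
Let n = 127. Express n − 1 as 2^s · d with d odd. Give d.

Halving: 126 → 63; 63 is odd.
So 126 = 2^1 · 63.

63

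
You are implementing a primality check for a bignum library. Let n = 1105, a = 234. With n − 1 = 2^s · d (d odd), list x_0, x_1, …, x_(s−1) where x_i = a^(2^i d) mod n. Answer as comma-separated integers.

n − 1 = 1104 = 2^4 · 69, so s = 4 and d = 69.
x_0 = 234^69 mod 1105 = 234.
x_1 = 234^2 mod 1105 = 611.
x_2 = 611^2 mod 1105 = 936.
x_3 = 936^2 mod 1105 = 936.

234, 611, 936, 936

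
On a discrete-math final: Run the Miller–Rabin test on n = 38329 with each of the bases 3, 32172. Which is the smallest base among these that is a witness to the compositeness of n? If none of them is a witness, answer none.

none

n − 1 = 38328 = 2^3 · 4791, so s = 3 and d = 4791.
Base 3: x_0 = 3^4791 mod 38329 = 1. x_0 = 1, so 3 is not a witness.
Base 32172: x_0 = 32172^4791 mod 38329 = 1. x_0 = 1, so 32172 is not a witness.
No listed base is a witness for 38329.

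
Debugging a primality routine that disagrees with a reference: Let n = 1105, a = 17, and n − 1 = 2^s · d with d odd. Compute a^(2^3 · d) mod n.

391

n − 1 = 1104 = 2^4 · 69, so s = 4 and d = 69.
x_0 = 17^69 mod 1105 = 272.
x_1 = 272^2 mod 1105 = 1054.
x_2 = 1054^2 mod 1105 = 391.
x_3 = 391^2 mod 1105 = 391.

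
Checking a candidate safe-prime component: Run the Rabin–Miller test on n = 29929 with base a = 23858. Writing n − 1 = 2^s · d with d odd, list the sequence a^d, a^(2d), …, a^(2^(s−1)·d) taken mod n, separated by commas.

n − 1 = 29928 = 2^3 · 3741, so s = 3 and d = 3741.
x_0 = 23858^3741 mod 29929 = 11244.
x_1 = 11244^2 mod 29929 = 7440.
x_2 = 7440^2 mod 29929 = 14879.

11244, 7440, 14879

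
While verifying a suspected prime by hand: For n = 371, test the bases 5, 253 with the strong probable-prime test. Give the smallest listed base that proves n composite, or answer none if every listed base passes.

n − 1 = 370 = 2^1 · 185, so s = 1 and d = 185.
Base 5: x_0 = 5^185 mod 371 = 87. x_0 ∉ {1, 370} and s = 1, so 5 is a Miller–Rabin witness and 371 is composite.
Base 253: x_0 = 253^185 mod 371 = 85. x_0 ∉ {1, 370} and s = 1, so 253 is a Miller–Rabin witness and 371 is composite.
The smallest witness among the given bases is 5.

5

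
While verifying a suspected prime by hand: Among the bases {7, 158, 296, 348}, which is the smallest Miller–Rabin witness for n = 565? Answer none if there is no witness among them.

7

n − 1 = 564 = 2^2 · 141, so s = 2 and d = 141.
Base 7: x_0 = 7^141 mod 565 = 7. x_0 is neither 1 nor 564, so continue squaring. x_1 = 7^2 mod 565 = 49. Reached i = s−1 = 1 without hitting −1: 7 is a Miller–Rabin witness and 565 is composite.
Base 158: x_0 = 158^141 mod 565 = 3. x_0 is neither 1 nor 564, so continue squaring. x_1 = 3^2 mod 565 = 9. Reached i = s−1 = 1 without hitting −1: 158 is a Miller–Rabin witness and 565 is composite.
Base 296: x_0 = 296^141 mod 565 = 146. x_0 is neither 1 nor 564, so continue squaring. x_1 = 146^2 mod 565 = 411. Reached i = s−1 = 1 without hitting −1: 296 is a Miller–Rabin witness and 565 is composite.
Base 348: x_0 = 348^141 mod 565 = 443. x_0 is neither 1 nor 564, so continue squaring. x_1 = 443^2 mod 565 = 194. Reached i = s−1 = 1 without hitting −1: 348 is a Miller–Rabin witness and 565 is composite.
The smallest witness among the given bases is 7.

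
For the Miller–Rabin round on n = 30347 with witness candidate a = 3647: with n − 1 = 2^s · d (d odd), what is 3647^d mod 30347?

n − 1 = 30346 = 2^1 · 15173, so s = 1 and d = 15173.
3647^15173 mod 30347 = 30346.

30346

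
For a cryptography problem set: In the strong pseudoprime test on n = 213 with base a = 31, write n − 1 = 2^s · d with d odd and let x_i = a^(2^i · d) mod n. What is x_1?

40

n − 1 = 212 = 2^2 · 53, so s = 2 and d = 53.
x_0 = 31^53 mod 213 = 124.
x_1 = 124^2 mod 213 = 40.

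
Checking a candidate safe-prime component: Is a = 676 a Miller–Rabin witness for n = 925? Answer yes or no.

no

n − 1 = 924 = 2^2 · 231, so s = 2 and d = 231.
x_0 = 676^231 mod 925 = 1.
x_0 = 1, so 676 is not a witness.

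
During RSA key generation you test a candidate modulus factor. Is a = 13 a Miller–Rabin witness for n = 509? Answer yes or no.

n − 1 = 508 = 2^2 · 127, so s = 2 and d = 127.
x_0 = 13^127 mod 509 = 301.
x_0 is neither 1 nor 508, so continue squaring.
x_1 = 301^2 mod 509 = 508.
x_1 ≡ −1, so 13 is not a witness.

no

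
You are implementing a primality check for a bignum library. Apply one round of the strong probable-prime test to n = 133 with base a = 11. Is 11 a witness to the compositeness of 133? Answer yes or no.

n − 1 = 132 = 2^2 · 33, so s = 2 and d = 33.
x_0 = 11^33 mod 133 = 1.
x_0 = 1, so 11 is not a witness.

no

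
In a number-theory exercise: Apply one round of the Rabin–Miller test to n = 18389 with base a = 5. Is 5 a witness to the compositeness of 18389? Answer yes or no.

yes

n − 1 = 18388 = 2^2 · 4597, so s = 2 and d = 4597.
x_0 = 5^4597 mod 18389 = 8048.
x_0 is neither 1 nor 18388, so continue squaring.
x_1 = 8048^2 mod 18389 = 4246.
Reached i = s−1 = 1 without hitting −1: 5 is a Miller–Rabin witness and 18389 is composite.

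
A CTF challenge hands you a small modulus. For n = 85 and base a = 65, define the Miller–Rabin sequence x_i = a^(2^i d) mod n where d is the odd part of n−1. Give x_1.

25

n − 1 = 84 = 2^2 · 21, so s = 2 and d = 21.
Repeated squaring mod 85: 65^1 ≡ 65, 65^2 ≡ 60, 65^4 ≡ 30, 65^8 ≡ 50, 65^16 ≡ 35.
21 = 16 + 4 + 1, so 65^21 ≡ 35·30·65 ≡ 80 (mod 85).
x_0 = 80.
x_1 = 80^2 mod 85 = 25.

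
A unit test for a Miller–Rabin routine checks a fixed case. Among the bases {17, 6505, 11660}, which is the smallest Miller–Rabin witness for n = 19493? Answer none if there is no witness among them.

n − 1 = 19492 = 2^2 · 4873, so s = 2 and d = 4873.
Base 17: x_0 = 17^4873 mod 19493 = 6024. x_0 is neither 1 nor 19492, so continue squaring. x_1 = 6024^2 mod 19493 = 12103. Reached i = s−1 = 1 without hitting −1: 17 is a Miller–Rabin witness and 19493 is composite.
Base 6505: x_0 = 6505^4873 mod 19493 = 15313. x_0 is neither 1 nor 19492, so continue squaring. x_1 = 15313^2 mod 19493 = 6672. Reached i = s−1 = 1 without hitting −1: 6505 is a Miller–Rabin witness and 19493 is composite.
Base 11660: x_0 = 11660^4873 mod 19493 = 5070. x_0 is neither 1 nor 19492, so continue squaring. x_1 = 5070^2 mod 19493 = 13126. Reached i = s−1 = 1 without hitting −1: 11660 is a Miller–Rabin witness and 19493 is composite.
The smallest witness among the given bases is 17.

17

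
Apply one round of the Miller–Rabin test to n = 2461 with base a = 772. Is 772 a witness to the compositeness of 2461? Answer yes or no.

yes

n − 1 = 2460 = 2^2 · 615, so s = 2 and d = 615.
x_0 = 772^615 mod 2461 = 85.
x_0 is neither 1 nor 2460, so continue squaring.
x_1 = 85^2 mod 2461 = 2303.
Reached i = s−1 = 1 without hitting −1: 772 is a Miller–Rabin witness and 2461 is composite.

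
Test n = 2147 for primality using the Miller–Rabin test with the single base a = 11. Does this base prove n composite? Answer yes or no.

n − 1 = 2146 = 2^1 · 1073, so s = 1 and d = 1073.
Repeated squaring mod 2147: 11^1 ≡ 11, 11^2 ≡ 121, 11^4 ≡ 1759, 11^8 ≡ 254, 11^16 ≡ 106, 11^32 ≡ 501, 11^64 ≡ 1949, 11^128 ≡ 558, 11^256 ≡ 49, 11^512 ≡ 254, 11^1024 ≡ 106.
1073 = 1024 + 32 + 16 + 1, so 11^1073 ≡ 106·501·106·11 ≡ 2116 (mod 2147).
x_0 = 11^1073 mod 2147 = 2116.
x_0 ∉ {1, 2146} and s = 1, so 11 is a Miller–Rabin witness and 2147 is composite.

yes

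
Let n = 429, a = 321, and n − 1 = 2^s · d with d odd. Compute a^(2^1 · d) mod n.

126

n − 1 = 428 = 2^2 · 107, so s = 2 and d = 107.
Repeated squaring mod 429: 321^1 ≡ 321, 321^2 ≡ 81, 321^4 ≡ 126, 321^8 ≡ 3, 321^16 ≡ 9, 321^32 ≡ 81, 321^64 ≡ 126.
107 = 64 + 32 + 8 + 2 + 1, so 321^107 ≡ 126·81·3·81·321 ≡ 315 (mod 429).
x_0 = 315.
x_1 = 315^2 mod 429 = 126.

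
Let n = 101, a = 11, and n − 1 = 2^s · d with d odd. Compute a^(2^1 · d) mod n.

n − 1 = 100 = 2^2 · 25, so s = 2 and d = 25.
Repeated squaring mod 101: 11^1 ≡ 11, 11^2 ≡ 20, 11^4 ≡ 97, 11^8 ≡ 16, 11^16 ≡ 54.
25 = 16 + 8 + 1, so 11^25 ≡ 54·16·11 ≡ 10 (mod 101).
x_0 = 10.
x_1 = 10^2 mod 101 = 100.

100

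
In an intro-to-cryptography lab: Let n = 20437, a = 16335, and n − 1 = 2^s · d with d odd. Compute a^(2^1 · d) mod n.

n − 1 = 20436 = 2^2 · 5109, so s = 2 and d = 5109.
Repeated squaring mod 20437: 16335^1 ≡ 16335, 16335^2 ≡ 6753, 16335^4 ≡ 8062, 16335^8 ≡ 6184, 16335^16 ≡ 4229, 16335^32 ≡ 2066, 16335^64 ≡ 17460, 16335^128 ≡ 13308, 16335^256 ≡ 16259, 16335^512 ≡ 2486, 16335^1024 ≡ 8222, 16335^2048 ≡ 16125, 16335^4096 ≡ 16111.
5109 = 4096 + 512 + 256 + 128 + 64 + 32 + 16 + 4 + 1, so 16335^5109 ≡ 16111·2486·16259·13308·17460·2066·4229·8062·16335 ≡ 17963 (mod 20437).
x_0 = 17963.
x_1 = 17963^2 mod 20437 = 10013.

10013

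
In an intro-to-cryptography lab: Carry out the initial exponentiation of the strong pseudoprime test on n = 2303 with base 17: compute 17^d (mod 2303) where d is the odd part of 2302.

1615

n − 1 = 2302 = 2^1 · 1151, so s = 1 and d = 1151.
17^1151 mod 2303 = 1615.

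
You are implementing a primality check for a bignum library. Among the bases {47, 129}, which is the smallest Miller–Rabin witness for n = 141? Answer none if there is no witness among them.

n − 1 = 140 = 2^2 · 35, so s = 2 and d = 35.
Base 47: x_0 = 47^35 mod 141 = 47. x_0 is neither 1 nor 140, so continue squaring. x_1 = 47^2 mod 141 = 94. Reached i = s−1 = 1 without hitting −1: 47 is a Miller–Rabin witness and 141 is composite.
Base 129: x_0 = 129^35 mod 141 = 117. x_0 is neither 1 nor 140, so continue squaring. x_1 = 117^2 mod 141 = 12. Reached i = s−1 = 1 without hitting −1: 129 is a Miller–Rabin witness and 141 is composite.
The smallest witness among the given bases is 47.

47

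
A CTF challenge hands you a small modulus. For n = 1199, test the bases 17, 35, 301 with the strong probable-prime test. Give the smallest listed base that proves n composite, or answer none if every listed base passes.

n − 1 = 1198 = 2^1 · 599, so s = 1 and d = 599.
Base 17: x_0 = 17^599 mod 1199 = 849. x_0 ∉ {1, 1198} and s = 1, so 17 is a Miller–Rabin witness and 1199 is composite.
Base 35: x_0 = 35^599 mod 1199 = 116. x_0 ∉ {1, 1198} and s = 1, so 35 is a Miller–Rabin witness and 1199 is composite.
Base 301: x_0 = 301^599 mod 1199 = 278. x_0 ∉ {1, 1198} and s = 1, so 301 is a Miller–Rabin witness and 1199 is composite.
The smallest witness among the given bases is 17.

17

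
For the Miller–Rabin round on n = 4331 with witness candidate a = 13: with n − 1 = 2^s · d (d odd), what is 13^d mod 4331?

n − 1 = 4330 = 2^1 · 2165, so s = 1 and d = 2165.
Repeated squaring mod 4331: 13^1 ≡ 13, 13^2 ≡ 169, 13^4 ≡ 2575, 13^8 ≡ 4195, 13^16 ≡ 1172, 13^32 ≡ 657, 13^64 ≡ 2880, 13^128 ≡ 535, 13^256 ≡ 379, 13^512 ≡ 718, 13^1024 ≡ 135, 13^2048 ≡ 901.
2165 = 2048 + 64 + 32 + 16 + 4 + 1, so 13^2165 ≡ 901·2880·657·1172·2575·13 ≡ 2792 (mod 4331).

2792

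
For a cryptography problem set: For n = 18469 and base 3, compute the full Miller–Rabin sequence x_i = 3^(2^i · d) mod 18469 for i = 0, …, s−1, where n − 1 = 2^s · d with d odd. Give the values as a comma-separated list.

17785, 6131

n − 1 = 18468 = 2^2 · 4617, so s = 2 and d = 4617.
x_0 = 3^4617 mod 18469 = 17785.
x_1 = 17785^2 mod 18469 = 6131.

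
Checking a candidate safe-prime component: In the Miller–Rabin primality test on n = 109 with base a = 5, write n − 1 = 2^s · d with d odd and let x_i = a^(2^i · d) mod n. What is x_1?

n − 1 = 108 = 2^2 · 27, so s = 2 and d = 27.
x_0 = 5^27 mod 109 = 1.
x_1 = 1^2 mod 109 = 1.

1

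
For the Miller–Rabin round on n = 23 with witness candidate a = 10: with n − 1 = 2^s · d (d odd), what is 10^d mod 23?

22

n − 1 = 22 = 2^1 · 11, so s = 1 and d = 11.
10^11 mod 23 = 22.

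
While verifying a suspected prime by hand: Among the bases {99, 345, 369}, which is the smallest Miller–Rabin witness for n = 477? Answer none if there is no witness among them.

99

n − 1 = 476 = 2^2 · 119, so s = 2 and d = 119.
Base 99: x_0 = 99^119 mod 477 = 261. x_0 is neither 1 nor 476, so continue squaring. x_1 = 261^2 mod 477 = 387. Reached i = s−1 = 1 without hitting −1: 99 is a Miller–Rabin witness and 477 is composite.
Base 345: x_0 = 345^119 mod 477 = 72. x_0 is neither 1 nor 476, so continue squaring. x_1 = 72^2 mod 477 = 414. Reached i = s−1 = 1 without hitting −1: 345 is a Miller–Rabin witness and 477 is composite.
Base 369: x_0 = 369^119 mod 477 = 198. x_0 is neither 1 nor 476, so continue squaring. x_1 = 198^2 mod 477 = 90. Reached i = s−1 = 1 without hitting −1: 369 is a Miller–Rabin witness and 477 is composite.
The smallest witness among the given bases is 99.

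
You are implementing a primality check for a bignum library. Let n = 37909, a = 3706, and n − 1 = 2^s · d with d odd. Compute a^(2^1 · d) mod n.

n − 1 = 37908 = 2^2 · 9477, so s = 2 and d = 9477.
x_0 = 3706^9477 mod 37909 = 35055.
x_1 = 35055^2 mod 37909 = 32790.

32790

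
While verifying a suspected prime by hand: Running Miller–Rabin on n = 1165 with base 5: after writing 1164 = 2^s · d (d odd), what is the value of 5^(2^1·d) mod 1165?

1140

n − 1 = 1164 = 2^2 · 291, so s = 2 and d = 291.
Repeated squaring mod 1165: 5^1 ≡ 5, 5^2 ≡ 25, 5^4 ≡ 625, 5^8 ≡ 350, 5^16 ≡ 175, 5^32 ≡ 335, 5^64 ≡ 385, 5^128 ≡ 270, 5^256 ≡ 670.
291 = 256 + 32 + 2 + 1, so 5^291 ≡ 670·335·25·5 ≡ 720 (mod 1165).
x_0 = 720.
x_1 = 720^2 mod 1165 = 1140.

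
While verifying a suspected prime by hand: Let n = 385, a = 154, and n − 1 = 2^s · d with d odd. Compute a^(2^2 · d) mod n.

231

n − 1 = 384 = 2^7 · 3, so s = 7 and d = 3.
x_0 = 154^3 mod 385 = 154.
x_1 = 154^2 mod 385 = 231.
x_2 = 231^2 mod 385 = 231.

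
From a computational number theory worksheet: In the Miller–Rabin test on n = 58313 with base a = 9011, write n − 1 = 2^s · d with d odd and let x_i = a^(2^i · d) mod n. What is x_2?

n − 1 = 58312 = 2^3 · 7289, so s = 3 and d = 7289.
x_0 = 9011^7289 mod 58313 = 32144.
x_1 = 32144^2 mod 58313 = 47002.
x_2 = 47002^2 mod 58313 = 58312.

58312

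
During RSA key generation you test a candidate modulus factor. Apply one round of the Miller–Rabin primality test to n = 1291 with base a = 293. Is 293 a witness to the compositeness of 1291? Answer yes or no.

no

n − 1 = 1290 = 2^1 · 645, so s = 1 and d = 645.
x_0 = 293^645 mod 1291 = 1290.
x_0 = 1290 ≡ −1, so 293 is not a witness.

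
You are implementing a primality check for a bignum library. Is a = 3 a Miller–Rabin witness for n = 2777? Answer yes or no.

no

n − 1 = 2776 = 2^3 · 347, so s = 3 and d = 347.
x_0 = 3^347 mod 2777 = 2553.
x_0 is neither 1 nor 2776, so continue squaring.
x_1 = 2553^2 mod 2777 = 190.
x_2 = 190^2 mod 2777 = 2776.
x_2 ≡ −1, so 3 is not a witness.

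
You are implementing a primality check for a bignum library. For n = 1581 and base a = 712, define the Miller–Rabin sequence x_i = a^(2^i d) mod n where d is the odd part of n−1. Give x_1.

n − 1 = 1580 = 2^2 · 395, so s = 2 and d = 395.
x_0 = 712^395 mod 1581 = 247.
x_1 = 247^2 mod 1581 = 931.

931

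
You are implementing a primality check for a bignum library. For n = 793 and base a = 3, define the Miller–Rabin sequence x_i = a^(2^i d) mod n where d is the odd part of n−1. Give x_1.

n − 1 = 792 = 2^3 · 99, so s = 3 and d = 99.
x_0 = 3^99 mod 793 = 651.
x_1 = 651^2 mod 793 = 339.

339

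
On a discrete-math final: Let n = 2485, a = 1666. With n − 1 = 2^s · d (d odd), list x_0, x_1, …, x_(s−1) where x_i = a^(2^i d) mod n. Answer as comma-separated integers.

n − 1 = 2484 = 2^2 · 621, so s = 2 and d = 621.
x_0 = 1666^621 mod 2485 = 1771.
x_1 = 1771^2 mod 2485 = 371.

1771, 371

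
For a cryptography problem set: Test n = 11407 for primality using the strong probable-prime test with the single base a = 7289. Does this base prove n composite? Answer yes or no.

yes

n − 1 = 11406 = 2^1 · 5703, so s = 1 and d = 5703.
Repeated squaring mod 11407: 7289^1 ≡ 7289, 7289^2 ≡ 7122, 7289^4 ≡ 7362, 7289^8 ≡ 4387, 7289^16 ≡ 2160, 7289^32 ≡ 137, 7289^64 ≡ 7362, 7289^128 ≡ 4387, 7289^256 ≡ 2160, 7289^512 ≡ 137, 7289^1024 ≡ 7362, 7289^2048 ≡ 4387, 7289^4096 ≡ 2160.
5703 = 4096 + 1024 + 512 + 64 + 4 + 2 + 1, so 7289^5703 ≡ 2160·7362·137·7362·7362·7122·7289 ≡ 10408 (mod 11407).
x_0 = 7289^5703 mod 11407 = 10408.
x_0 ∉ {1, 11406} and s = 1, so 7289 is a Miller–Rabin witness and 11407 is composite.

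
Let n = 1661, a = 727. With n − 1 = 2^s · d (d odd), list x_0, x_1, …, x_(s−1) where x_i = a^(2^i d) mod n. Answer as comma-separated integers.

n − 1 = 1660 = 2^2 · 415, so s = 2 and d = 415.
x_0 = 727^415 mod 1661 = 210.
x_1 = 210^2 mod 1661 = 914.

210, 914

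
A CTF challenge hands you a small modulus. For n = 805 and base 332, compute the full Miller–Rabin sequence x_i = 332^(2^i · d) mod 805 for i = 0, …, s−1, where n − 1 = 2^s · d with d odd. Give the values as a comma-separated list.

n − 1 = 804 = 2^2 · 201, so s = 2 and d = 201.
x_0 = 332^201 mod 805 = 517.
x_1 = 517^2 mod 805 = 29.

517, 29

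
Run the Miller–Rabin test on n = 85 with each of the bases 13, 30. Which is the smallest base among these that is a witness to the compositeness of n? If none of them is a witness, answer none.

n − 1 = 84 = 2^2 · 21, so s = 2 and d = 21.
Base 13: x_0 = 13^21 mod 85 = 13. x_0 is neither 1 nor 84, so continue squaring. x_1 = 13^2 mod 85 = 84. x_1 ≡ −1, so 13 is not a witness.
Base 30: x_0 = 30^21 mod 85 = 30. x_0 is neither 1 nor 84, so continue squaring. x_1 = 30^2 mod 85 = 50. Reached i = s−1 = 1 without hitting −1: 30 is a Miller–Rabin witness and 85 is composite.
The smallest witness among the given bases is 30.

30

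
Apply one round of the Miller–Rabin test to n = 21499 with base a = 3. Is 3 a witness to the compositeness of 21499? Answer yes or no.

no

n − 1 = 21498 = 2^1 · 10749, so s = 1 and d = 10749.
By repeated squaring, 3^10749 ≡ 21498 (mod 21499).
x_0 = 3^10749 mod 21499 = 21498.
x_0 = 21498 ≡ −1, so 3 is not a witness.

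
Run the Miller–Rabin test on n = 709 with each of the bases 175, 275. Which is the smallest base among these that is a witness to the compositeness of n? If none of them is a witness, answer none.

none

n − 1 = 708 = 2^2 · 177, so s = 2 and d = 177.
Base 175: x_0 = 175^177 mod 709 = 1. x_0 = 1, so 175 is not a witness.
Base 275: x_0 = 275^177 mod 709 = 708. x_0 = 708 ≡ −1, so 275 is not a witness.
No listed base is a witness for 709.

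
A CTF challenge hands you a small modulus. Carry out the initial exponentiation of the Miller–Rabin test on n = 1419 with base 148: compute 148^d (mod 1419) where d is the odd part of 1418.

n − 1 = 1418 = 2^1 · 709, so s = 1 and d = 709.
148^709 mod 1419 = 592.

592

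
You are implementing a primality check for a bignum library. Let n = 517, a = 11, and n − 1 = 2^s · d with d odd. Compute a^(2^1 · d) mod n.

253

n − 1 = 516 = 2^2 · 129, so s = 2 and d = 129.
By repeated squaring, 11^129 ≡ 308 (mod 517).
x_0 = 308.
x_1 = 308^2 mod 517 = 253.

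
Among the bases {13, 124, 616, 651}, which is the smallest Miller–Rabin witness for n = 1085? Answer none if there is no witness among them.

n − 1 = 1084 = 2^2 · 271, so s = 2 and d = 271.
Base 13: x_0 = 13^271 mod 1085 = 447. x_0 is neither 1 nor 1084, so continue squaring. x_1 = 447^2 mod 1085 = 169. Reached i = s−1 = 1 without hitting −1: 13 is a Miller–Rabin witness and 1085 is composite.
Base 124: x_0 = 124^271 mod 1085 = 124. x_0 is neither 1 nor 1084, so continue squaring. x_1 = 124^2 mod 1085 = 186. Reached i = s−1 = 1 without hitting −1: 124 is a Miller–Rabin witness and 1085 is composite.
Base 616: x_0 = 616^271 mod 1085 = 616. x_0 is neither 1 nor 1084, so continue squaring. x_1 = 616^2 mod 1085 = 791. Reached i = s−1 = 1 without hitting −1: 616 is a Miller–Rabin witness and 1085 is composite.
Base 651: x_0 = 651^271 mod 1085 = 651. x_0 is neither 1 nor 1084, so continue squaring. x_1 = 651^2 mod 1085 = 651. Reached i = s−1 = 1 without hitting −1: 651 is a Miller–Rabin witness and 1085 is composite.
The smallest witness among the given bases is 13.

13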